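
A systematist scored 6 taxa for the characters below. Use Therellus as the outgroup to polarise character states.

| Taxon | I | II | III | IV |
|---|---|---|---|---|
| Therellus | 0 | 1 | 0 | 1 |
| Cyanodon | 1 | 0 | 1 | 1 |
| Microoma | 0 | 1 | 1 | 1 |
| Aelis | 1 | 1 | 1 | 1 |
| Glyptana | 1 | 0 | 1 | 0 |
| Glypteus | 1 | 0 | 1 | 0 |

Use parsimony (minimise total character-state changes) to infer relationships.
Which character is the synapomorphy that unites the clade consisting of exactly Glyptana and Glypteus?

IV

Character polarity is set by the outgroup: the derived state is whichever differs from the outgroup's state, so for II, IV the derived state is '0', and for the remaining characters it is '1'.
Only Aelis, Cyanodon, Glyptana, and Glypteus show the derived state '1' for I, supporting them as a clade.
II (derived state '0') is shared by Cyanodon, Glyptana, and Glypteus — a synapomorphy uniting that clade.
III (derived state '1') is shared by all ingroup taxa — unites the whole ingroup.
IV: derived state '0' in Glyptana and Glypteus only — synapomorphy for {Glyptana, Glypteus}.
Most parsimonious ingroup topology: (((Cyanodon,(Glyptana,Glypteus)),Aelis),Microoma).
The clade {Glyptana, Glypteus} is supported by IV: its derived state '0' occurs in exactly those taxa and in no other taxon (including the outgroup).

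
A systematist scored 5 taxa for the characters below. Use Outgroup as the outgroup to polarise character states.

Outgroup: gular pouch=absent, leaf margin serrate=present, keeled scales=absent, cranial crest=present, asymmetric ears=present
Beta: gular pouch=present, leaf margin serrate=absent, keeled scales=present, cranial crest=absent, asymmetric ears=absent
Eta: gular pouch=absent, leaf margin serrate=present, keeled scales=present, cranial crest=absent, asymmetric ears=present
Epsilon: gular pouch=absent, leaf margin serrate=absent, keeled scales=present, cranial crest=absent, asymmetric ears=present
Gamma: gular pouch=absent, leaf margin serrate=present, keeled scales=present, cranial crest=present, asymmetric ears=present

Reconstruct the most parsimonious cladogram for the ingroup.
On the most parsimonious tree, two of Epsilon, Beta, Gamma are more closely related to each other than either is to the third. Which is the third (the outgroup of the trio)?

Character polarity is set by the outgroup: the derived state is whichever differs from the outgroup's state, so for leaf margin serrate, cranial crest, asymmetric ears the derived state is 'absent', and for the remaining characters it is 'present'.
gular pouch: derived state 'present' in Beta only — an autapomorphy, so it tells us nothing about relationships among taxa.
leaf margin serrate: derived state 'absent' in Beta and Epsilon only — synapomorphy for {Beta, Epsilon}.
All ingroup taxa share the derived state 'present' for keeled scales; it defines the ingroup but does not resolve relationships within it.
Only Beta, Epsilon, and Eta show the derived state 'absent' for cranial crest, supporting them as a clade.
asymmetric ears: derived state 'absent' in Beta only — an autapomorphy, so it tells us nothing about relationships among taxa.
Most parsimonious ingroup topology: (((Beta,Epsilon),Eta),Gamma).
Epsilon and Beta share a more recent common ancestor with each other than either does with Gamma, so Gamma is the least closely related of the three.

Gamma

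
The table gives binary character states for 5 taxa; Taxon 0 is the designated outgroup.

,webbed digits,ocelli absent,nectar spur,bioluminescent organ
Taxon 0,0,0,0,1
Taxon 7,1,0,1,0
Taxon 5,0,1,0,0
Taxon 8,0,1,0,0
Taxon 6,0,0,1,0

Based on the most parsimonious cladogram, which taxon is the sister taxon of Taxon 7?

Taxon 6

Character polarity is set by the outgroup: the derived state is whichever differs from the outgroup's state, so for bioluminescent organ the derived state is '0', and for the remaining characters it is '1'.
webbed digits: derived state '1' in Taxon 7 only — an autapomorphy, so it tells us nothing about relationships among taxa.
ocelli absent (derived state '1') is shared by Taxon 5 and Taxon 8 — a synapomorphy uniting that clade.
nectar spur (derived state '1') is shared by Taxon 6 and Taxon 7 — a synapomorphy uniting that clade.
All ingroup taxa share the derived state '0' for bioluminescent organ; it defines the ingroup but does not resolve relationships within it.
Most parsimonious ingroup topology: ((Taxon 7,Taxon 6),(Taxon 5,Taxon 8)).
Taxon 7 and Taxon 6 form a cherry on this tree, so they are sister taxa.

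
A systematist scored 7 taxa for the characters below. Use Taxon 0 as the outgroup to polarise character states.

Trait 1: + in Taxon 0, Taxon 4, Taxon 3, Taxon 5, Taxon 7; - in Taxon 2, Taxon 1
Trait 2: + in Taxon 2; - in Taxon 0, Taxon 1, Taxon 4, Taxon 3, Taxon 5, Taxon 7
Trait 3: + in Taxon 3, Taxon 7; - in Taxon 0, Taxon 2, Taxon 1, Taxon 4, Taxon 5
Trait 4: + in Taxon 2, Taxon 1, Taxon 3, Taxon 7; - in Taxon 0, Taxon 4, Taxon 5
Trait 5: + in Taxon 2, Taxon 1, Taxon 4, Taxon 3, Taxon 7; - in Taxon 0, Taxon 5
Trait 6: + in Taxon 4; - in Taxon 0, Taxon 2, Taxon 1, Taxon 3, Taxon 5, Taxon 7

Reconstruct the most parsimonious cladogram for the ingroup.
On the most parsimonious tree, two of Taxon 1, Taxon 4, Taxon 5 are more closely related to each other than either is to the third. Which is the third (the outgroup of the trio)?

Character polarity is set by the outgroup: the derived state is whichever differs from the outgroup's state, so for Trait 1 the derived state is '-', and for the remaining characters it is '+'.
Trait 1 (derived state '-') is shared by Taxon 1 and Taxon 2 — a synapomorphy uniting that clade.
Trait 2: derived state '+' in Taxon 2 only — an autapomorphy, so it tells us nothing about relationships among taxa.
Trait 3 (derived state '+') is shared by Taxon 3 and Taxon 7 — a synapomorphy uniting that clade.
Trait 4: derived state '+' in Taxon 1, Taxon 2, Taxon 3, and Taxon 7 only — synapomorphy for {Taxon 1, Taxon 2, Taxon 3, Taxon 7}.
Trait 5: derived state '+' in Taxon 1, Taxon 2, Taxon 3, Taxon 4, and Taxon 7 only — synapomorphy for {Taxon 1, Taxon 2, Taxon 3, Taxon 4, Taxon 7}.
Trait 6: derived state '+' in Taxon 4 only — an autapomorphy, so it tells us nothing about relationships among taxa.
Most parsimonious ingroup topology: ((((Taxon 2,Taxon 1),(Taxon 3,Taxon 7)),Taxon 4),Taxon 5).
Taxon 4 and Taxon 1 share a more recent common ancestor with each other than either does with Taxon 5, so Taxon 5 is the least closely related of the three.

Taxon 5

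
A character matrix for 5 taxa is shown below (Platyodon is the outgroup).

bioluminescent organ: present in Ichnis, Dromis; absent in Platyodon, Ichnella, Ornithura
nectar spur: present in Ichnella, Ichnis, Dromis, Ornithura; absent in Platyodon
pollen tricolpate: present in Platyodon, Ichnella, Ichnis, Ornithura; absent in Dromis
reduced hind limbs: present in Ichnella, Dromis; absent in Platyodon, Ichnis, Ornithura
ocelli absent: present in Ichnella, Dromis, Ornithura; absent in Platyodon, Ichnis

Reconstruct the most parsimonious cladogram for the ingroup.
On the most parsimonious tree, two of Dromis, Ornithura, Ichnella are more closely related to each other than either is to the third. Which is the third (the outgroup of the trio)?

Character polarity is set by the outgroup: the derived state is whichever differs from the outgroup's state, so for pollen tricolpate the derived state is 'absent', and for the remaining characters it is 'present'.
bioluminescent organ (state 'present') occurs in Dromis and Ichnis but conflicts with the nesting implied by the other characters — most parsimoniously interpreted as homoplasy.
nectar spur (derived state 'present') is shared by all ingroup taxa — unites the whole ingroup.
pollen tricolpate (derived state 'absent') is unique to Dromis (autapomorphy; uninformative for grouping).
Only Dromis and Ichnella show the derived state 'present' for reduced hind limbs, supporting them as a clade.
Only Dromis, Ichnella, and Ornithura show the derived state 'present' for ocelli absent, supporting them as a clade.
Most parsimonious ingroup topology: (((Ichnella,Dromis),Ornithura),Ichnis).
Dromis and Ichnella share a more recent common ancestor with each other than either does with Ornithura, so Ornithura is the least closely related of the three.

Ornithura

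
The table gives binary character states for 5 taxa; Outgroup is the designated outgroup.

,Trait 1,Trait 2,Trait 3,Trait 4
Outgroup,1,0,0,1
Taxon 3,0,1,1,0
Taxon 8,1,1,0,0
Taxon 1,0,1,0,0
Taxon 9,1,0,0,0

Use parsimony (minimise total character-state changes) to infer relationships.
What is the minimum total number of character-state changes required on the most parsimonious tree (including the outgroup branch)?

4

Character polarity is set by the outgroup: the derived state is whichever differs from the outgroup's state, so for Trait 1, Trait 4 the derived state is '0', and for the remaining characters it is '1'.
Only Taxon 1 and Taxon 3 show the derived state '0' for Trait 1, supporting them as a clade.
Trait 2 (derived state '1') is shared by Taxon 1, Taxon 3, and Taxon 8 — a synapomorphy uniting that clade.
Trait 3 (derived state '1') is unique to Taxon 3 (autapomorphy; uninformative for grouping).
Trait 4 (derived state '0') is shared by all ingroup taxa — unites the whole ingroup.
Most parsimonious ingroup topology: (((Taxon 3,Taxon 1),Taxon 8),Taxon 9).
Changes per character on this tree: Trait 1: 1; Trait 2: 1; Trait 3: 1; Trait 4: 1.
Total = 4.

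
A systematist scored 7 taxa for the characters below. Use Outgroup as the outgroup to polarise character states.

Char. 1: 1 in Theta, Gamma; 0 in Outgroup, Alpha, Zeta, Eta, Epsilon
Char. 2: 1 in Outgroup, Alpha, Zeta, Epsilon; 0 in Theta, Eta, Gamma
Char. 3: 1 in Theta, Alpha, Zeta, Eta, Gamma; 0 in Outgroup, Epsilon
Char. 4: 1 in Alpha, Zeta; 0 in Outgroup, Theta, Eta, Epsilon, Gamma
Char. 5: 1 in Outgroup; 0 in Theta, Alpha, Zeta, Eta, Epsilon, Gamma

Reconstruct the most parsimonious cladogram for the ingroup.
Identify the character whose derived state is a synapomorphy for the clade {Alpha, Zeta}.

Char. 4

Character polarity is set by the outgroup: the derived state is whichever differs from the outgroup's state, so for Char. 2, Char. 5 the derived state is '0', and for the remaining characters it is '1'.
Char. 1 (derived state '1') is shared by Gamma and Theta — a synapomorphy uniting that clade.
Char. 2: derived state '0' in Eta, Gamma, and Theta only — synapomorphy for {Eta, Gamma, Theta}.
Char. 3 (derived state '1') is shared by Alpha, Eta, Gamma, Theta, and Zeta — a synapomorphy uniting that clade.
Char. 4: derived state '1' in Alpha and Zeta only — synapomorphy for {Alpha, Zeta}.
All ingroup taxa share the derived state '0' for Char. 5; it defines the ingroup but does not resolve relationships within it.
Most parsimonious ingroup topology: ((((Theta,Gamma),Eta),(Alpha,Zeta)),Epsilon).
The clade {Alpha, Zeta} is supported by Char. 4: its derived state '1' occurs in exactly those taxa and in no other taxon (including the outgroup).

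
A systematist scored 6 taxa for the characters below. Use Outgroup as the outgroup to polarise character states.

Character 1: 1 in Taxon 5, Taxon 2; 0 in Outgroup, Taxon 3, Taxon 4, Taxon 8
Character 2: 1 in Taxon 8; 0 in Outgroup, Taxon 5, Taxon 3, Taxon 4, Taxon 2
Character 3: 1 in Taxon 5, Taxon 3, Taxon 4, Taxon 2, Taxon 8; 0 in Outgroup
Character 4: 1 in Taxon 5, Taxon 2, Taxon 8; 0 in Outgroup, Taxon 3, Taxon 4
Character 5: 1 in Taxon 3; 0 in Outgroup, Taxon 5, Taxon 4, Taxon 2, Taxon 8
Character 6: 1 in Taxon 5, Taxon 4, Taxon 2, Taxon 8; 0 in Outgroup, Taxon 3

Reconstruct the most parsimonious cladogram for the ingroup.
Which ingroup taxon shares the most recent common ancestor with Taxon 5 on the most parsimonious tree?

The outgroup has state '0' for every character, so '1' is the derived state throughout.
Character 1: derived state '1' in Taxon 2 and Taxon 5 only — synapomorphy for {Taxon 2, Taxon 5}.
Character 2: derived state '1' in Taxon 8 only — an autapomorphy, so it tells us nothing about relationships among taxa.
All ingroup taxa share the derived state '1' for Character 3; it defines the ingroup but does not resolve relationships within it.
Character 4 (derived state '1') is shared by Taxon 2, Taxon 5, and Taxon 8 — a synapomorphy uniting that clade.
Character 5: derived state '1' in Taxon 3 only — an autapomorphy, so it tells us nothing about relationships among taxa.
Character 6 (derived state '1') is shared by Taxon 2, Taxon 4, Taxon 5, and Taxon 8 — a synapomorphy uniting that clade.
Most parsimonious ingroup topology: ((((Taxon 5,Taxon 2),Taxon 8),Taxon 4),Taxon 3).
Taxon 5 and Taxon 2 form a cherry on this tree, so they are sister taxa.

Taxon 2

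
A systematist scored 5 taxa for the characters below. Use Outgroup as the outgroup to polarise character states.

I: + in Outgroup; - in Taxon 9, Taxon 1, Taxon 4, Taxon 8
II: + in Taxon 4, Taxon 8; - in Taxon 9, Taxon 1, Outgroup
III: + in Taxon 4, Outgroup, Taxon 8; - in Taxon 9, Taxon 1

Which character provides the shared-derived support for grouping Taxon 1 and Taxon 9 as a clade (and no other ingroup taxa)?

Character polarity is set by the outgroup: the derived state is whichever differs from the outgroup's state, so for I, III the derived state is '-', and for the remaining characters it is '+'.
I (derived state '-') is shared by all ingroup taxa — unites the whole ingroup.
Only Taxon 4 and Taxon 8 show the derived state '+' for II, supporting them as a clade.
III (derived state '-') is shared by Taxon 1 and Taxon 9 — a synapomorphy uniting that clade.
Most parsimonious ingroup topology: ((Taxon 4,Taxon 8),(Taxon 1,Taxon 9)).
The clade {Taxon 1, Taxon 9} is supported by III: its derived state '-' occurs in exactly those taxa and in no other taxon (including the outgroup).

III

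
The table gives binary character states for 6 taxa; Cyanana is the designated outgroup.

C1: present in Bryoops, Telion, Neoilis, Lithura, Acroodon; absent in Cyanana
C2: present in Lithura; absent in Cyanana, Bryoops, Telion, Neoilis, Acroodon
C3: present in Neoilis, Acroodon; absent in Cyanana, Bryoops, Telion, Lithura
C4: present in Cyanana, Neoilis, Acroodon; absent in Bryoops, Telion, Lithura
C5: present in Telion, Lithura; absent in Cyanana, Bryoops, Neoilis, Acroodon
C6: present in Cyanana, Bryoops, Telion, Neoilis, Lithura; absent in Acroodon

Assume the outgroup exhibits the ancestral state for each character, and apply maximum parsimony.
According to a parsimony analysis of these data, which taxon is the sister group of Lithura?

Telion

Character polarity is set by the outgroup: the derived state is whichever differs from the outgroup's state, so for C4, C6 the derived state is 'absent', and for the remaining characters it is 'present'.
All ingroup taxa share the derived state 'present' for C1; it defines the ingroup but does not resolve relationships within it.
C2 (derived state 'present') is unique to Lithura (autapomorphy; uninformative for grouping).
C3: derived state 'present' in Acroodon and Neoilis only — synapomorphy for {Acroodon, Neoilis}.
C4: derived state 'absent' in Bryoops, Lithura, and Telion only — synapomorphy for {Bryoops, Lithura, Telion}.
Only Lithura and Telion show the derived state 'present' for C5, supporting them as a clade.
C6: derived state 'absent' in Acroodon only — an autapomorphy, so it tells us nothing about relationships among taxa.
Most parsimonious ingroup topology: ((Bryoops,(Telion,Lithura)),(Neoilis,Acroodon)).
Lithura and Telion form a cherry on this tree, so they are sister taxa.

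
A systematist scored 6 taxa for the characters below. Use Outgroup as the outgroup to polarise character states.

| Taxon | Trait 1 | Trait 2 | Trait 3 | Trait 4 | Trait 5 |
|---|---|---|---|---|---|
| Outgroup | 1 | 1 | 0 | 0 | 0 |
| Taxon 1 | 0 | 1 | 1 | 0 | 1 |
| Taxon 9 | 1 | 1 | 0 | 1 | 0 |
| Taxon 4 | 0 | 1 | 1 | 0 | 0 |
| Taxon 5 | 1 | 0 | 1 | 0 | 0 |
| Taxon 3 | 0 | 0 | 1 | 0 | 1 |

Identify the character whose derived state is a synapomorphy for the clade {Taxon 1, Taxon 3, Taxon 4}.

Trait 1

Character polarity is set by the outgroup: the derived state is whichever differs from the outgroup's state, so for Trait 1, Trait 2 the derived state is '0', and for the remaining characters it is '1'.
Trait 1: derived state '0' in Taxon 1, Taxon 3, and Taxon 4 only — synapomorphy for {Taxon 1, Taxon 3, Taxon 4}.
Trait 2 groups Taxon 3 and Taxon 5, which is incompatible with the clades supported by the remaining characters; treating it as convergent (homoplasy) costs fewer steps than any alternative tree.
Trait 3: derived state '1' in Taxon 1, Taxon 3, Taxon 4, and Taxon 5 only — synapomorphy for {Taxon 1, Taxon 3, Taxon 4, Taxon 5}.
Trait 4 (derived state '1') is unique to Taxon 9 (autapomorphy; uninformative for grouping).
Only Taxon 1 and Taxon 3 show the derived state '1' for Trait 5, supporting them as a clade.
Most parsimonious ingroup topology: ((((Taxon 1,Taxon 3),Taxon 4),Taxon 5),Taxon 9).
The clade {Taxon 1, Taxon 3, Taxon 4} is supported by Trait 1: its derived state '0' occurs in exactly those taxa and in no other taxon (including the outgroup).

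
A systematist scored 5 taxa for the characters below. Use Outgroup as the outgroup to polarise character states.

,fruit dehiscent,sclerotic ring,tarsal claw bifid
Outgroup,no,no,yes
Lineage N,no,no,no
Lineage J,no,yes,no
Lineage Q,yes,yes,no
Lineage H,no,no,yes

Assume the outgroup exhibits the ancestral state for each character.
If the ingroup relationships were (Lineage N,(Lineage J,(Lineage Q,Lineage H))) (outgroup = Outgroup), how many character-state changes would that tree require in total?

Map each character onto (Lineage N,(Lineage J,(Lineage Q,Lineage H))) (rooted by Outgroup) and count the minimum state changes it requires (Fitch parsimony):
fruit dehiscent: 1; sclerotic ring: 2; tarsal claw bifid: 2.
Total tree length = 5.

5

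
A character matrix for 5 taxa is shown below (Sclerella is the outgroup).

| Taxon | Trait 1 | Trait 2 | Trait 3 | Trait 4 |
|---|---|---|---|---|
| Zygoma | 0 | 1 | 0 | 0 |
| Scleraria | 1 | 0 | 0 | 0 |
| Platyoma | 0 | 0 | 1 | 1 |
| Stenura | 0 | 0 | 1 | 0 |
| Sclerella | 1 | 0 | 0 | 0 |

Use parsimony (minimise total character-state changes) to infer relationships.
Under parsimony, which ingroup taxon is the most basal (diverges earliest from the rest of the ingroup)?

Scleraria

Character polarity is set by the outgroup: the derived state is whichever differs from the outgroup's state, so for Trait 1 the derived state is '0', and for the remaining characters it is '1'.
Trait 1 (derived state '0') is shared by Platyoma, Stenura, and Zygoma — a synapomorphy uniting that clade.
Trait 2 (derived state '1') is unique to Zygoma (autapomorphy; uninformative for grouping).
Only Platyoma and Stenura show the derived state '1' for Trait 3, supporting them as a clade.
Trait 4: derived state '1' in Platyoma only — an autapomorphy, so it tells us nothing about relationships among taxa.
Most parsimonious ingroup topology: ((Zygoma,(Platyoma,Stenura)),Scleraria).
Scleraria is sister to the clade containing all other ingroup taxa, so it is the earliest-diverging (most basal) ingroup lineage.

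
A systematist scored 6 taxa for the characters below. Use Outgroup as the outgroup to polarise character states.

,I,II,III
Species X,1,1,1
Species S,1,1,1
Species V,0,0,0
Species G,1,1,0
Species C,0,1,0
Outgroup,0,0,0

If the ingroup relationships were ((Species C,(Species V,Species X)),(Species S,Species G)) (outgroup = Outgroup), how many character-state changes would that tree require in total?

6

Map each character onto ((Species C,(Species V,Species X)),(Species S,Species G)) (rooted by Outgroup) and count the minimum state changes it requires (Fitch parsimony):
I: 2; II: 2; III: 2.
Total tree length = 6.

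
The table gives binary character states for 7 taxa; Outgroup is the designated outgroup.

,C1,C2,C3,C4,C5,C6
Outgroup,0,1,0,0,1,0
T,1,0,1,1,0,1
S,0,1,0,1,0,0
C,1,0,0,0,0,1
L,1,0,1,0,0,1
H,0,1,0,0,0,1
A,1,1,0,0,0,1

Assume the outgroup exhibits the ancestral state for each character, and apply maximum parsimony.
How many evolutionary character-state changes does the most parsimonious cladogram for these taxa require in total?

Character polarity is set by the outgroup: the derived state is whichever differs from the outgroup's state, so for C2, C5 the derived state is '0', and for the remaining characters it is '1'.
C1 (derived state '1') is shared by A, C, L, and T — a synapomorphy uniting that clade.
C2: derived state '0' in C, L, and T only — synapomorphy for {C, L, T}.
Only L and T show the derived state '1' for C3, supporting them as a clade.
C4 groups S and T, which is incompatible with the clades supported by the remaining characters; treating it as convergent (homoplasy) costs fewer steps than any alternative tree.
All ingroup taxa share the derived state '0' for C5; it defines the ingroup but does not resolve relationships within it.
C6: derived state '1' in A, C, H, L, and T only — synapomorphy for {A, C, H, L, T}.
Most parsimonious ingroup topology: (((((T,L),C),A),H),S).
Changes per character on this tree: C1: 1; C2: 1; C3: 1; C4: 2; C5: 1; C6: 1.
Total = 7.

7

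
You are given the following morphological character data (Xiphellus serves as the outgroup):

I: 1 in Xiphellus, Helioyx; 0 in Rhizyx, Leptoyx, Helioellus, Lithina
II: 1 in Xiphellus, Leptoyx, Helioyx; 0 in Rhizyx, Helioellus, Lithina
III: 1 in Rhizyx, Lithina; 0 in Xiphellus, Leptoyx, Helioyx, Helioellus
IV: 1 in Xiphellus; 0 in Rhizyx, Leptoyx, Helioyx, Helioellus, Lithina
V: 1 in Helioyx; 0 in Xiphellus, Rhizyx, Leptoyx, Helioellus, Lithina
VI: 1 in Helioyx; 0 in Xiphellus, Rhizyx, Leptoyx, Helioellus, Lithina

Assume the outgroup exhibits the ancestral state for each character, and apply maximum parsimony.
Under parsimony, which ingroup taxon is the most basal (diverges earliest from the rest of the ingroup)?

Helioyx

Character polarity is set by the outgroup: the derived state is whichever differs from the outgroup's state, so for I, II, IV the derived state is '0', and for the remaining characters it is '1'.
Only Helioellus, Leptoyx, Lithina, and Rhizyx show the derived state '0' for I, supporting them as a clade.
II: derived state '0' in Helioellus, Lithina, and Rhizyx only — synapomorphy for {Helioellus, Lithina, Rhizyx}.
III: derived state '1' in Lithina and Rhizyx only — synapomorphy for {Lithina, Rhizyx}.
IV (derived state '0') is shared by all ingroup taxa — unites the whole ingroup.
V (derived state '1') is unique to Helioyx (autapomorphy; uninformative for grouping).
VI (derived state '1') is unique to Helioyx (autapomorphy; uninformative for grouping).
Most parsimonious ingroup topology: ((((Rhizyx,Lithina),Helioellus),Leptoyx),Helioyx).
Helioyx is sister to the clade containing all other ingroup taxa, so it is the earliest-diverging (most basal) ingroup lineage.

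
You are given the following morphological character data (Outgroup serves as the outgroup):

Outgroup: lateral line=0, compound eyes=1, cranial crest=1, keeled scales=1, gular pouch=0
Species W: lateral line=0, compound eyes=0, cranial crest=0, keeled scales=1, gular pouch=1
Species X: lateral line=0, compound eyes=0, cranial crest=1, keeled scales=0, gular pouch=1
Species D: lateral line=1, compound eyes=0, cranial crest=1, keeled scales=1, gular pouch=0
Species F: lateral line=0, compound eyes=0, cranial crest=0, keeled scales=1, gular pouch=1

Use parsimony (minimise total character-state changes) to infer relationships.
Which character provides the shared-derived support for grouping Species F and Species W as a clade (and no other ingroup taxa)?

Character polarity is set by the outgroup: the derived state is whichever differs from the outgroup's state, so for compound eyes, cranial crest, keeled scales the derived state is '0', and for the remaining characters it is '1'.
lateral line: derived state '1' in Species D only — an autapomorphy, so it tells us nothing about relationships among taxa.
All ingroup taxa share the derived state '0' for compound eyes; it defines the ingroup but does not resolve relationships within it.
cranial crest (derived state '0') is shared by Species F and Species W — a synapomorphy uniting that clade.
keeled scales: derived state '0' in Species X only — an autapomorphy, so it tells us nothing about relationships among taxa.
Only Species F, Species W, and Species X show the derived state '1' for gular pouch, supporting them as a clade.
Most parsimonious ingroup topology: (((Species W,Species F),Species X),Species D).
The clade {Species F, Species W} is supported by cranial crest: its derived state '0' occurs in exactly those taxa and in no other taxon (including the outgroup).

cranial crest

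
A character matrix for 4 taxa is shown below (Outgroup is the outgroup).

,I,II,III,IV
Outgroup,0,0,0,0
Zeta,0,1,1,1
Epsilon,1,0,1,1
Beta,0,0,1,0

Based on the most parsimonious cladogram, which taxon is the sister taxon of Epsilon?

The outgroup has state '0' for every character, so '1' is the derived state throughout.
I: derived state '1' in Epsilon only — an autapomorphy, so it tells us nothing about relationships among taxa.
II (derived state '1') is unique to Zeta (autapomorphy; uninformative for grouping).
All ingroup taxa share the derived state '1' for III; it defines the ingroup but does not resolve relationships within it.
Only Epsilon and Zeta show the derived state '1' for IV, supporting them as a clade.
Most parsimonious ingroup topology: ((Zeta,Epsilon),Beta).
Epsilon and Zeta form a cherry on this tree, so they are sister taxa.

Zeta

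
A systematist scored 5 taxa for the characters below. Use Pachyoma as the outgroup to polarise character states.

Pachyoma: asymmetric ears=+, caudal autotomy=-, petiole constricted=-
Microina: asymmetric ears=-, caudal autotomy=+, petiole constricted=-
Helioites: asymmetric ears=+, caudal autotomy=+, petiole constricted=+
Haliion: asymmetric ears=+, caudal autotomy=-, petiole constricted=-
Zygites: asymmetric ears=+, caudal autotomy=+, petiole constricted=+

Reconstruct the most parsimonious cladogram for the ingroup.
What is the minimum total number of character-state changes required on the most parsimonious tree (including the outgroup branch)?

3

Character polarity is set by the outgroup: the derived state is whichever differs from the outgroup's state, so for asymmetric ears the derived state is '-', and for the remaining characters it is '+'.
asymmetric ears (derived state '-') is unique to Microina (autapomorphy; uninformative for grouping).
caudal autotomy: derived state '+' in Helioites, Microina, and Zygites only — synapomorphy for {Helioites, Microina, Zygites}.
petiole constricted: derived state '+' in Helioites and Zygites only — synapomorphy for {Helioites, Zygites}.
Most parsimonious ingroup topology: ((Microina,(Helioites,Zygites)),Haliion).
Changes per character on this tree: asymmetric ears: 1; caudal autotomy: 1; petiole constricted: 1.
Total = 3.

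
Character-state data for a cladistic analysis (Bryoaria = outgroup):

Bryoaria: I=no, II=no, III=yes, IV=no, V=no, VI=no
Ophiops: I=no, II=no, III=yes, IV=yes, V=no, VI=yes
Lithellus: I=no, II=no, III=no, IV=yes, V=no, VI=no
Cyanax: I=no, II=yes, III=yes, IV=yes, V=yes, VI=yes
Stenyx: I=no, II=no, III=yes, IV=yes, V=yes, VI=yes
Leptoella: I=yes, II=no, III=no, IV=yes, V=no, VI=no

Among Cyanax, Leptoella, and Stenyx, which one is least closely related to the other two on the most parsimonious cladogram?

Leptoella

Character polarity is set by the outgroup: the derived state is whichever differs from the outgroup's state, so for III the derived state is 'no', and for the remaining characters it is 'yes'.
I: derived state 'yes' in Leptoella only — an autapomorphy, so it tells us nothing about relationships among taxa.
II (derived state 'yes') is unique to Cyanax (autapomorphy; uninformative for grouping).
Only Leptoella and Lithellus show the derived state 'no' for III, supporting them as a clade.
IV (derived state 'yes') is shared by all ingroup taxa — unites the whole ingroup.
Only Cyanax and Stenyx show the derived state 'yes' for V, supporting them as a clade.
VI (derived state 'yes') is shared by Cyanax, Ophiops, and Stenyx — a synapomorphy uniting that clade.
Most parsimonious ingroup topology: ((Ophiops,(Cyanax,Stenyx)),(Lithellus,Leptoella)).
Stenyx and Cyanax share a more recent common ancestor with each other than either does with Leptoella, so Leptoella is the least closely related of the three.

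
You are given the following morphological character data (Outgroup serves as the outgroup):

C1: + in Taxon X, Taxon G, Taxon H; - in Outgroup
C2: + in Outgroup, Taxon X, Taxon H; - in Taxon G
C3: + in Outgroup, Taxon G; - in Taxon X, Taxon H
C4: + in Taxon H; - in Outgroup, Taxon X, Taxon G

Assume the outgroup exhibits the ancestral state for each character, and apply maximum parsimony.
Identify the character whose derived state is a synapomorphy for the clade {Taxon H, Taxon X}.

Character polarity is set by the outgroup: the derived state is whichever differs from the outgroup's state, so for C2, C3 the derived state is '-', and for the remaining characters it is '+'.
C1 (derived state '+') is shared by all ingroup taxa — unites the whole ingroup.
C2: derived state '-' in Taxon G only — an autapomorphy, so it tells us nothing about relationships among taxa.
C3: derived state '-' in Taxon H and Taxon X only — synapomorphy for {Taxon H, Taxon X}.
C4: derived state '+' in Taxon H only — an autapomorphy, so it tells us nothing about relationships among taxa.
Most parsimonious ingroup topology: ((Taxon X,Taxon H),Taxon G).
The clade {Taxon H, Taxon X} is supported by C3: its derived state '-' occurs in exactly those taxa and in no other taxon (including the outgroup).

C3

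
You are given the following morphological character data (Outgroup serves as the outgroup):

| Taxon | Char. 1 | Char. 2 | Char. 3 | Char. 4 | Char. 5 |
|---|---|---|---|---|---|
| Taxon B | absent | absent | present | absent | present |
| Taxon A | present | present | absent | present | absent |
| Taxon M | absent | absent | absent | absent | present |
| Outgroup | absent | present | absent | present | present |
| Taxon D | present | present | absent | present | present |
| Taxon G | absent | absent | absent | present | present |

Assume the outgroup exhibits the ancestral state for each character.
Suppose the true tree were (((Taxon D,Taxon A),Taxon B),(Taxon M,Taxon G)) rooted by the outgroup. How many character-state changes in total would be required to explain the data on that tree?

7

Map each character onto (((Taxon D,Taxon A),Taxon B),(Taxon M,Taxon G)) (rooted by Outgroup) and count the minimum state changes it requires (Fitch parsimony):
Char. 1: 1; Char. 2: 2; Char. 3: 1; Char. 4: 2; Char. 5: 1.
Total tree length = 7.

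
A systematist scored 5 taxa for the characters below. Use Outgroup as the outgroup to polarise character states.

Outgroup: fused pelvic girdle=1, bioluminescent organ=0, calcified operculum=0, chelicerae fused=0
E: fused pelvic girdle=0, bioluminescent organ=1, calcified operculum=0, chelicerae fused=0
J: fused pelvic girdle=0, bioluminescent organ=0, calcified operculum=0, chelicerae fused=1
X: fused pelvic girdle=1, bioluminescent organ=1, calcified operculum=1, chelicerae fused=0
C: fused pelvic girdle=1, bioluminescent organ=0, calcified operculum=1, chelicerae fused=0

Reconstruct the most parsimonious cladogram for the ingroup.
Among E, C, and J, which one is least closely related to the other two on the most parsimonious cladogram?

C

Character polarity is set by the outgroup: the derived state is whichever differs from the outgroup's state, so for fused pelvic girdle the derived state is '0', and for the remaining characters it is '1'.
fused pelvic girdle (derived state '0') is shared by E and J — a synapomorphy uniting that clade.
bioluminescent organ groups E and X, which is incompatible with the clades supported by the remaining characters; treating it as convergent (homoplasy) costs fewer steps than any alternative tree.
Only C and X show the derived state '1' for calcified operculum, supporting them as a clade.
chelicerae fused: derived state '1' in J only — an autapomorphy, so it tells us nothing about relationships among taxa.
Most parsimonious ingroup topology: ((E,J),(X,C)).
E and J share a more recent common ancestor with each other than either does with C, so C is the least closely related of the three.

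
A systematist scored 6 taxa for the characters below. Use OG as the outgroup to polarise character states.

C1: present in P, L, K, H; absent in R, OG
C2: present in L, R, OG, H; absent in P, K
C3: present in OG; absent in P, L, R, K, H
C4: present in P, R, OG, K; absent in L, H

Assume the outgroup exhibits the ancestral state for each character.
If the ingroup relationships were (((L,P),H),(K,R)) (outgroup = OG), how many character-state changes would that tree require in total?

Map each character onto (((L,P),H),(K,R)) (rooted by OG) and count the minimum state changes it requires (Fitch parsimony):
C1: 2; C2: 2; C3: 1; C4: 2.
Total tree length = 7.

7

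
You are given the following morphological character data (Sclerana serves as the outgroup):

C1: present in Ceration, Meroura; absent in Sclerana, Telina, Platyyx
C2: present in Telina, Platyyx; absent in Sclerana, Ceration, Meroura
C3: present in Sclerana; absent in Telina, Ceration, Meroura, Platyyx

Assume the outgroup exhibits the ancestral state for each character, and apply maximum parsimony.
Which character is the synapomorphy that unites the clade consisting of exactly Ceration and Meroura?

Character polarity is set by the outgroup: the derived state is whichever differs from the outgroup's state, so for C3 the derived state is 'absent', and for the remaining characters it is 'present'.
Only Ceration and Meroura show the derived state 'present' for C1, supporting them as a clade.
Only Platyyx and Telina show the derived state 'present' for C2, supporting them as a clade.
C3 (derived state 'absent') is shared by all ingroup taxa — unites the whole ingroup.
Most parsimonious ingroup topology: ((Telina,Platyyx),(Ceration,Meroura)).
The clade {Ceration, Meroura} is supported by C1: its derived state 'present' occurs in exactly those taxa and in no other taxon (including the outgroup).

C1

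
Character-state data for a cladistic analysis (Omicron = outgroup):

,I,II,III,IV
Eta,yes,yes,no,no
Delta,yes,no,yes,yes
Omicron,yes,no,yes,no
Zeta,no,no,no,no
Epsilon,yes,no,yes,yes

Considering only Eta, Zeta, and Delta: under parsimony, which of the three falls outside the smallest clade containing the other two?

Character polarity is set by the outgroup: the derived state is whichever differs from the outgroup's state, so for I, III the derived state is 'no', and for the remaining characters it is 'yes'.
I: derived state 'no' in Zeta only — an autapomorphy, so it tells us nothing about relationships among taxa.
II: derived state 'yes' in Eta only — an autapomorphy, so it tells us nothing about relationships among taxa.
Only Eta and Zeta show the derived state 'no' for III, supporting them as a clade.
IV (derived state 'yes') is shared by Delta and Epsilon — a synapomorphy uniting that clade.
Most parsimonious ingroup topology: ((Epsilon,Delta),(Eta,Zeta)).
Zeta and Eta share a more recent common ancestor with each other than either does with Delta, so Delta is the least closely related of the three.

Delta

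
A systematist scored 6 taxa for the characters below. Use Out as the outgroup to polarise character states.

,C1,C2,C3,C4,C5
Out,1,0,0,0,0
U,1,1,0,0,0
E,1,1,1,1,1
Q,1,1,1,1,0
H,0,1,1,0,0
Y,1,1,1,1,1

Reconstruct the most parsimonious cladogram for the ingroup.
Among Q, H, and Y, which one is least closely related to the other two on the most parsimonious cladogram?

Character polarity is set by the outgroup: the derived state is whichever differs from the outgroup's state, so for C1 the derived state is '0', and for the remaining characters it is '1'.
C1: derived state '0' in H only — an autapomorphy, so it tells us nothing about relationships among taxa.
C2 (derived state '1') is shared by all ingroup taxa — unites the whole ingroup.
C3 (derived state '1') is shared by E, H, Q, and Y — a synapomorphy uniting that clade.
Only E, Q, and Y show the derived state '1' for C4, supporting them as a clade.
C5: derived state '1' in E and Y only — synapomorphy for {E, Y}.
Most parsimonious ingroup topology: (U,(((E,Y),Q),H)).
Q and Y share a more recent common ancestor with each other than either does with H, so H is the least closely related of the three.

H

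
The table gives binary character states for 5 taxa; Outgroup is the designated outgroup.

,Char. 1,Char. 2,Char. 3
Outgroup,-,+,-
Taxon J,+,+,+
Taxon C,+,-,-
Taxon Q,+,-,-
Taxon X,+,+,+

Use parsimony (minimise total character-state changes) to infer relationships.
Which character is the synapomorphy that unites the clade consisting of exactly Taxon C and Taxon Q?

Character polarity is set by the outgroup: the derived state is whichever differs from the outgroup's state, so for Char. 2 the derived state is '-', and for the remaining characters it is '+'.
All ingroup taxa share the derived state '+' for Char. 1; it defines the ingroup but does not resolve relationships within it.
Char. 2 (derived state '-') is shared by Taxon C and Taxon Q — a synapomorphy uniting that clade.
Char. 3 (derived state '+') is shared by Taxon J and Taxon X — a synapomorphy uniting that clade.
Most parsimonious ingroup topology: ((Taxon J,Taxon X),(Taxon C,Taxon Q)).
The clade {Taxon C, Taxon Q} is supported by Char. 2: its derived state '-' occurs in exactly those taxa and in no other taxon (including the outgroup).

Char. 2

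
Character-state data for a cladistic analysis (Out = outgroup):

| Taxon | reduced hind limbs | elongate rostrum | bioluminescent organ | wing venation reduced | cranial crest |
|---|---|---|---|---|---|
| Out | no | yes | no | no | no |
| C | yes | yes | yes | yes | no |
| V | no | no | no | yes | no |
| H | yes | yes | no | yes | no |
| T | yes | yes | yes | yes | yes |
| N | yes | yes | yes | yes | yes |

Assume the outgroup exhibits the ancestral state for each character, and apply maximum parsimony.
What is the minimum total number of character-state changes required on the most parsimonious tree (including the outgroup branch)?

5

Character polarity is set by the outgroup: the derived state is whichever differs from the outgroup's state, so for elongate rostrum the derived state is 'no', and for the remaining characters it is 'yes'.
reduced hind limbs: derived state 'yes' in C, H, N, and T only — synapomorphy for {C, H, N, T}.
elongate rostrum (derived state 'no') is unique to V (autapomorphy; uninformative for grouping).
bioluminescent organ: derived state 'yes' in C, N, and T only — synapomorphy for {C, N, T}.
wing venation reduced (derived state 'yes') is shared by all ingroup taxa — unites the whole ingroup.
cranial crest (derived state 'yes') is shared by N and T — a synapomorphy uniting that clade.
Most parsimonious ingroup topology: (((C,(T,N)),H),V).
Changes per character on this tree: reduced hind limbs: 1; elongate rostrum: 1; bioluminescent organ: 1; wing venation reduced: 1; cranial crest: 1.
Total = 5.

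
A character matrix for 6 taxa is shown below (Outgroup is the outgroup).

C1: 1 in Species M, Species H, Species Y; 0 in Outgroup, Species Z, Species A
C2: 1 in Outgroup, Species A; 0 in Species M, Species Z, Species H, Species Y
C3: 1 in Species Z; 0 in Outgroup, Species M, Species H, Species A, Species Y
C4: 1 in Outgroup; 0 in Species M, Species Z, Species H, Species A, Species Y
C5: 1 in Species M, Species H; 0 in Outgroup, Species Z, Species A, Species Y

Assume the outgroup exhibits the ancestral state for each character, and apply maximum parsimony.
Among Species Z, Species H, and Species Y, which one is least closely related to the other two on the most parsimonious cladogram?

Species Z

Character polarity is set by the outgroup: the derived state is whichever differs from the outgroup's state, so for C2, C4 the derived state is '0', and for the remaining characters it is '1'.
C1: derived state '1' in Species H, Species M, and Species Y only — synapomorphy for {Species H, Species M, Species Y}.
C2: derived state '0' in Species H, Species M, Species Y, and Species Z only — synapomorphy for {Species H, Species M, Species Y, Species Z}.
C3 (derived state '1') is unique to Species Z (autapomorphy; uninformative for grouping).
All ingroup taxa share the derived state '0' for C4; it defines the ingroup but does not resolve relationships within it.
Only Species H and Species M show the derived state '1' for C5, supporting them as a clade.
Most parsimonious ingroup topology: ((((Species M,Species H),Species Y),Species Z),Species A).
Species H and Species Y share a more recent common ancestor with each other than either does with Species Z, so Species Z is the least closely related of the three.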